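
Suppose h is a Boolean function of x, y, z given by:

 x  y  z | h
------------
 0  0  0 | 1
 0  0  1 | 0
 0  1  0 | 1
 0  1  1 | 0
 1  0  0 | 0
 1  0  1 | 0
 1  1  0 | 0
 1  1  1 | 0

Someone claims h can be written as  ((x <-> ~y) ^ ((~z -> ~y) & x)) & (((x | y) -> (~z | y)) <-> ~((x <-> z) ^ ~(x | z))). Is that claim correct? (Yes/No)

No

Check the formula against h row by row:
  x=0, y=0, z=0: formula gives 0, but h = 1 ✗
Row (0,0,0) is a counterexample, so the formula is not equivalent to h.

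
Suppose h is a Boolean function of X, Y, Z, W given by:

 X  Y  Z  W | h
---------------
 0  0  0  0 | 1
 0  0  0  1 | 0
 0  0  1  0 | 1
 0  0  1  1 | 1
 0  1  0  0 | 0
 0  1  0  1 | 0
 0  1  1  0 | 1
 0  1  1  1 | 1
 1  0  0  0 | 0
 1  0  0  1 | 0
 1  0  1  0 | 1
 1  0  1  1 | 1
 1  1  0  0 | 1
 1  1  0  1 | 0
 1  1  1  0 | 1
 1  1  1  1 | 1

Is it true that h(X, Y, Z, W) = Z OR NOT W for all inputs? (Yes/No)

No

Evaluate Z OR NOT W on each row and compare to h:
  X=0, Y=0, Z=0, W=0: formula gives 1, h = 1 ✓
  X=0, Y=0, Z=0, W=1: formula gives 0, h = 0 ✓
  X=0, Y=0, Z=1, W=0: formula gives 1, h = 1 ✓
  X=0, Y=0, Z=1, W=1: formula gives 1, h = 1 ✓
  X=0, Y=1, Z=0, W=0: formula gives 1, but h = 0 ✗
A single disagreement suffices: at (0,1,0,0) they differ, so the formula does not compute h.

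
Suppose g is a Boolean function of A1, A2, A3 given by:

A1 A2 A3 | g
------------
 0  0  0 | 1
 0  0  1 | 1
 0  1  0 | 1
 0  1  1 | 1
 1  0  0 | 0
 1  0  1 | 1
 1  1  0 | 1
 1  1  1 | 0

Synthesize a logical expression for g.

g(A1, A2, A3) = not (((A1 and not A2) and not A3) or ((A1 and A2) and A3))

g is 0 on only 2 rows — (1,0,0), (1,1,1). Writing each as a minterm (A1·¬A2·¬A3, A1·A2·A3) and OR-ing them characterizes exactly where g=0, so g is the negation of that disjunction.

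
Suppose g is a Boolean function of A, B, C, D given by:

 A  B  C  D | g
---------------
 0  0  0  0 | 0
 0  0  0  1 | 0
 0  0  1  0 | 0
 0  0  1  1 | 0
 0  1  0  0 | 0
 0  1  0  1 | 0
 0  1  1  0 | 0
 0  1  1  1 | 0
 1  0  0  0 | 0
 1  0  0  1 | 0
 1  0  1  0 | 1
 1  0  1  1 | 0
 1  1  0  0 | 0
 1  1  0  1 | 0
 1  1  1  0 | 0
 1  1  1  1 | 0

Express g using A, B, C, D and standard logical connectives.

Only row (1,0,1,0) gives 1. That row's minterm A·¬B·C·¬D is g directly.

g(A, B, C, D) = ((A ∧ ¬B) ∧ C) ∧ ¬D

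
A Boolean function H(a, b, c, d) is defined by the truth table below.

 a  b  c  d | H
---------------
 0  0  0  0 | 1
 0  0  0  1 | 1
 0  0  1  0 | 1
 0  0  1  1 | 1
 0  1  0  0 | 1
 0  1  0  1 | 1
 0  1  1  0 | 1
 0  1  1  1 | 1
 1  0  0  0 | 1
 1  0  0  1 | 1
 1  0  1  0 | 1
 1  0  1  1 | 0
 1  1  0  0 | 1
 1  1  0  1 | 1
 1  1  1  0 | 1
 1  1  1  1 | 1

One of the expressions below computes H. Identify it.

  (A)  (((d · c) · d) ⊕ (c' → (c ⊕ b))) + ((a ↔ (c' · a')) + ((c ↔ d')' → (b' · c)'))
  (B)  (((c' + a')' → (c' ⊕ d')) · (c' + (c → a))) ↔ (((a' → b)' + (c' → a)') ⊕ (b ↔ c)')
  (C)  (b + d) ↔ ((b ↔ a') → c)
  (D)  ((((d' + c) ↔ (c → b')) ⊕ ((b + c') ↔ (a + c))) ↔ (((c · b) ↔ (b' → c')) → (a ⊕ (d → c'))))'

A

(B) disagrees with H on (0,1,0,0) (formula → 0, table → 1); rule it out.
(C) disagrees with H on (0,0,0,0) (formula → 0, table → 1); rule it out.
(D) disagrees with H on (0,0,0,0) (formula → 0, table → 1); rule it out.
That leaves (A). Evaluating it on every row reproduces the table of H exactly.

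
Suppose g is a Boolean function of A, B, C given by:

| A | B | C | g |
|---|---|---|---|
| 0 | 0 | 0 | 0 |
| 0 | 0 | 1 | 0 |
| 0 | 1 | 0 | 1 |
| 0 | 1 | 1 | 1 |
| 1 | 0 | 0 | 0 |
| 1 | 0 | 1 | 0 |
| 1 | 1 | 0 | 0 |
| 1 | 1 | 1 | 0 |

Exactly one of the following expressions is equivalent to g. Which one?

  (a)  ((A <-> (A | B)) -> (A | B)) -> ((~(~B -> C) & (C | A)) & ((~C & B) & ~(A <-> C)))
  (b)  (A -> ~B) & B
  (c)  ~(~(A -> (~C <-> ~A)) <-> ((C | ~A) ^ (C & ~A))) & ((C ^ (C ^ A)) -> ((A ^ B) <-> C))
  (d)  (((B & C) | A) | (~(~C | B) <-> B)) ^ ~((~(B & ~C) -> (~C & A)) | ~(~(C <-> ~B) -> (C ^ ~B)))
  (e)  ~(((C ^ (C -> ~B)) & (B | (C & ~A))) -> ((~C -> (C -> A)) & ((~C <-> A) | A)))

(a): at (0,0,0) it gives 1, but g = 0 — eliminated.
(c): at (0,0,0) it gives 1, but g = 0 — eliminated.
(d): at (0,0,1) it gives 1, but g = 0 — eliminated.
(e): at (0,1,1) it gives 0, but g = 1 — eliminated.
That leaves (b). Evaluating it on every row reproduces the table of g exactly.

b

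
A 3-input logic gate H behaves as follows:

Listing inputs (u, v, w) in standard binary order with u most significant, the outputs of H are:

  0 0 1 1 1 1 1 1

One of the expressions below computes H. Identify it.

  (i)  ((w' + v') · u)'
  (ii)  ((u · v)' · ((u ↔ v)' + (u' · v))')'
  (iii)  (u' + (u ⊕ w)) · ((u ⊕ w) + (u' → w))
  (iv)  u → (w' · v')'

ii

(i) disagrees with H on (0,0,0) (formula → 1, table → 0); rule it out.
(iii) disagrees with H on (0,0,1) (formula → 1, table → 0); rule it out.
(iv) disagrees with H on (0,0,0) (formula → 1, table → 0); rule it out.
(ii) is the remaining candidate, and it agrees with H on all 8 inputs.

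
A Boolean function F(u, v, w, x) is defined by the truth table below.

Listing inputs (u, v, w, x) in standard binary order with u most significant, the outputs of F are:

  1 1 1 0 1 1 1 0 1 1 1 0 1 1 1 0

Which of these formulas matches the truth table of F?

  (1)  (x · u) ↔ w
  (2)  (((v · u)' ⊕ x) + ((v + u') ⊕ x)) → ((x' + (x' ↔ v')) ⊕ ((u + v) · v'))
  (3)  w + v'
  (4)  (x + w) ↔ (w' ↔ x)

4

(1) fails at (0,0,1,0): the formula yields 0, F is 1.
(2) fails at (0,0,1,1): the formula yields 1, F is 0.
(3) fails at (0,0,1,1): the formula yields 1, F is 0.
(4) is the remaining candidate, and it agrees with F on all 16 inputs.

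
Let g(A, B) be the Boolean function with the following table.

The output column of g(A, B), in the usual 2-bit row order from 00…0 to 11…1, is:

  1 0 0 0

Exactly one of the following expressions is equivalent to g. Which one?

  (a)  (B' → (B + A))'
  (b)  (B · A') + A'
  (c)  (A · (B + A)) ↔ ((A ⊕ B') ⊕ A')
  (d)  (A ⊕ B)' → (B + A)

a

(b) disagrees with g on (0,1) (formula → 1, table → 0); rule it out.
(c) disagrees with g on (1,1) (formula → 1, table → 0); rule it out.
(d) disagrees with g on (0,0) (formula → 0, table → 1); rule it out.
That leaves (a). Evaluating it on every row reproduces the table of g exactly.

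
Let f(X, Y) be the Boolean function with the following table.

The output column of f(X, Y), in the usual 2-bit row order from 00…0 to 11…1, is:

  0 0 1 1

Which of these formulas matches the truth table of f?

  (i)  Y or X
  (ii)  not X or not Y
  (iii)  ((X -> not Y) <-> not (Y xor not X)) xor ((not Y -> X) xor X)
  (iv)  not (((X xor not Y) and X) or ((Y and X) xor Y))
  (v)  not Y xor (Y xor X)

iii

(i) disagrees with f on (0,1) (formula → 1, table → 0); rule it out.
(ii) disagrees with f on (0,0) (formula → 1, table → 0); rule it out.
(iv) disagrees with f on (0,0) (formula → 1, table → 0); rule it out.
(v) disagrees with f on (0,0) (formula → 1, table → 0); rule it out.
That leaves (iii). Evaluating it on every row reproduces the table of f exactly.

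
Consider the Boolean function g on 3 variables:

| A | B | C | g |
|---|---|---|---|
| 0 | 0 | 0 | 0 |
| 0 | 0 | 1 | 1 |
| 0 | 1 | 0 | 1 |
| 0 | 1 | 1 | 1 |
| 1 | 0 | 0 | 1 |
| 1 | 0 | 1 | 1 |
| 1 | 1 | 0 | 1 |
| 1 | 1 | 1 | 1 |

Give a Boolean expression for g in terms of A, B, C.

g(A, B, C) = (A | B) | C

The output is 1 whenever at least one input is 1 — the OR of all inputs.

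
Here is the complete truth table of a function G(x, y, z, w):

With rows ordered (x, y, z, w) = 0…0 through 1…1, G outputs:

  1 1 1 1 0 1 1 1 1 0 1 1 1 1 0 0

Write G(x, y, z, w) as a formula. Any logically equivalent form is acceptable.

G(x, y, z, w) = ((((((x' · y) · z') · w') + (((x · y') · z') · w)) + (((x · y) · z) · w')) + (((x · y) · z) · w))'

G is 0 on only 4 rows — (0,1,0,0), (1,0,0,1), (1,1,1,0), (1,1,1,1). Writing each as a minterm (¬x·y·¬z·¬w, x·¬y·¬z·w, x·y·z·¬w, x·y·z·w) and OR-ing them characterizes exactly where G=0, so G is the negation of that disjunction.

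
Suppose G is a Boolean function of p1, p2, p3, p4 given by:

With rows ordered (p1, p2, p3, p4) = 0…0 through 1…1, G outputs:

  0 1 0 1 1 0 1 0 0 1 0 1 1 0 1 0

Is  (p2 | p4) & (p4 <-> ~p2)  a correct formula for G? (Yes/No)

Evaluate (p2 | p4) & (p4 <-> ~p2) on each row and compare to G:
  p1=0, p2=0, p3=0, p4=0: formula gives 0, G = 0 ✓
  p1=0, p2=0, p3=0, p4=1: formula gives 1, G = 1 ✓
  p1=0, p2=0, p3=1, p4=0: formula gives 0, G = 0 ✓
  p1=0, p2=0, p3=1, p4=1: formula gives 1, G = 1 ✓
  … (the remaining 12 rows also agree.)
All 16 rows match — the expression computes G exactly.

Yes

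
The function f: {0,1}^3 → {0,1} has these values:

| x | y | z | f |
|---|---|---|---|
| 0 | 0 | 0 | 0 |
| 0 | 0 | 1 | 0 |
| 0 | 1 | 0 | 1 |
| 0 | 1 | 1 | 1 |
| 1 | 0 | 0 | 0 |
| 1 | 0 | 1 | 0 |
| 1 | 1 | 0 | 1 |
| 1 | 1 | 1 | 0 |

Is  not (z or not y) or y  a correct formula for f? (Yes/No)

No

Evaluate not (z or not y) or y on each row and compare to f:
  x=0, y=0, z=0: formula gives 0, f = 0 ✓
  x=0, y=0, z=1: formula gives 0, f = 0 ✓
  x=0, y=1, z=0: formula gives 1, f = 1 ✓
  x=0, y=1, z=1: formula gives 1, f = 1 ✓
  x=1, y=0, z=0: formula gives 0, f = 0 ✓
  …
  x=1, y=1, z=1: formula gives 1, but f = 0 ✗
Since they disagree at (1,1,1), the expression is not a correct formula for f.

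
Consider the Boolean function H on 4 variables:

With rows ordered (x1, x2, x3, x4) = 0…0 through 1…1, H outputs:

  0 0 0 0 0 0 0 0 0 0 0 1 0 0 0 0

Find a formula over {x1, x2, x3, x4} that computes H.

H(x1, x2, x3, x4) = ((x1 · x2') · x3) · x4

H is 1 on exactly one input, (1,0,1,1), whose minterm is x1·¬x2·x3·x4. So H is just that conjunction.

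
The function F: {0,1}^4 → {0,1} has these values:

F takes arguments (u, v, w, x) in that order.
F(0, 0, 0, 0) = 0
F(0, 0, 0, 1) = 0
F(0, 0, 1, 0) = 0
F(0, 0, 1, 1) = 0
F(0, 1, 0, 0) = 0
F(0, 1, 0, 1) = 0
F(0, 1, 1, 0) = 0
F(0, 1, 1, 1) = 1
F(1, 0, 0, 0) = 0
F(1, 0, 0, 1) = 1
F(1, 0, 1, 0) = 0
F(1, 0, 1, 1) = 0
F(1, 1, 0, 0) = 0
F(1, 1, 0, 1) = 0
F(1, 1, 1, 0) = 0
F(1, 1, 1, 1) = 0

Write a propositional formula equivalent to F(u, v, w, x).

Collect the rows where F=1 — (0,1,1,1), (1,0,0,1) — and write one minterm per row: ¬u·v·w·x, u·¬v·¬w·x. Their union (logical OR) reproduces the table exactly.

F(u, v, w, x) = (((~u & v) & w) & x) | (((u & ~v) & ~w) & x)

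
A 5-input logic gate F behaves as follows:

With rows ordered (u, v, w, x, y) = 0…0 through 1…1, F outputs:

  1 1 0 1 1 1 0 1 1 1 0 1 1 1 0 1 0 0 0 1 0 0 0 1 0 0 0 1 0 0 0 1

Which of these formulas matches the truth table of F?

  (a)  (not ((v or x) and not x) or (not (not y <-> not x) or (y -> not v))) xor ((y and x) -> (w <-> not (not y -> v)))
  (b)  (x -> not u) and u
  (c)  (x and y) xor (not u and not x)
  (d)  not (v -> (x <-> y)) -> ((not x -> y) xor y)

(a) fails at (0,0,0,0,0): the formula yields 0, F is 1.
(b) fails at (0,0,0,0,0): the formula yields 0, F is 1.
(d) fails at (0,0,0,1,0): the formula yields 1, F is 0.
That leaves (c). Evaluating it on every row reproduces the table of F exactly.

c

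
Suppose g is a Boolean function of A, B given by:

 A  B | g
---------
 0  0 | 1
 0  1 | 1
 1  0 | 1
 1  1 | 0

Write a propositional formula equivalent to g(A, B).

g(A, B) = ~(A & B)

Only row (1,1) gives 0. So g is 1 everywhere except there — the complement of the minterm A·B.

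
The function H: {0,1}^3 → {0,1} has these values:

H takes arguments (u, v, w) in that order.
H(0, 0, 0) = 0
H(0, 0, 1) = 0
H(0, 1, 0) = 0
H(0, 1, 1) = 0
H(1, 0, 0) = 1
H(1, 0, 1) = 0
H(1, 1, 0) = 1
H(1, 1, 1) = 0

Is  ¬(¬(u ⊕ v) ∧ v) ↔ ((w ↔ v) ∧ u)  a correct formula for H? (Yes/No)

Yes

Evaluate ¬(¬(u ⊕ v) ∧ v) ↔ ((w ↔ v) ∧ u) on each row and compare to H:
  u=0, v=0, w=0: formula gives 0, H = 0 ✓
  u=0, v=0, w=1: formula gives 0, H = 0 ✓
  u=0, v=1, w=0: formula gives 0, H = 0 ✓
  u=0, v=1, w=1: formula gives 0, H = 0 ✓
  u=1, v=0, w=0: formula gives 1, H = 1 ✓
  … (the remaining 3 rows also agree.)
All 8 rows match — the expression computes H exactly.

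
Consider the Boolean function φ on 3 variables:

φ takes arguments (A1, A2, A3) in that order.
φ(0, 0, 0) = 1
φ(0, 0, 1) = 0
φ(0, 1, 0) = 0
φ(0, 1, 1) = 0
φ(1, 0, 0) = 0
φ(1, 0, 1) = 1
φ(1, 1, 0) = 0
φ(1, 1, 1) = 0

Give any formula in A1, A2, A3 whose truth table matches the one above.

φ(A1, A2, A3) = ((¬A1 ∧ ¬A2) ∧ ¬A3) ∨ ((A1 ∧ ¬A2) ∧ A3)

The 1-rows are (0,0,0), (1,0,1). Each contributes one minterm — ¬A1·¬A2·¬A3; A1·¬A2·A3 — and their disjunction is a sum-of-products form of φ.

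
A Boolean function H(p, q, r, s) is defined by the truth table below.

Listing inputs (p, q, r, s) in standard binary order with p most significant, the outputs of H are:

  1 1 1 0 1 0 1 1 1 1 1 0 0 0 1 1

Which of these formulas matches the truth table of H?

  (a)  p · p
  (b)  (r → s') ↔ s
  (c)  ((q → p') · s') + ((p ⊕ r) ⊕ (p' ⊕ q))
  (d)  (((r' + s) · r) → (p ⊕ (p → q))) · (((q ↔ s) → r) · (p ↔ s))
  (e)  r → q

(a) disagrees with H on (0,0,0,0) (formula → 0, table → 1); rule it out.
(b) disagrees with H on (0,0,0,0) (formula → 0, table → 1); rule it out.
(d) disagrees with H on (0,0,0,0) (formula → 0, table → 1); rule it out.
(e) disagrees with H on (0,0,1,0) (formula → 0, table → 1); rule it out.
Only (c) survives; checking it on all 16 rows confirms it matches H.

c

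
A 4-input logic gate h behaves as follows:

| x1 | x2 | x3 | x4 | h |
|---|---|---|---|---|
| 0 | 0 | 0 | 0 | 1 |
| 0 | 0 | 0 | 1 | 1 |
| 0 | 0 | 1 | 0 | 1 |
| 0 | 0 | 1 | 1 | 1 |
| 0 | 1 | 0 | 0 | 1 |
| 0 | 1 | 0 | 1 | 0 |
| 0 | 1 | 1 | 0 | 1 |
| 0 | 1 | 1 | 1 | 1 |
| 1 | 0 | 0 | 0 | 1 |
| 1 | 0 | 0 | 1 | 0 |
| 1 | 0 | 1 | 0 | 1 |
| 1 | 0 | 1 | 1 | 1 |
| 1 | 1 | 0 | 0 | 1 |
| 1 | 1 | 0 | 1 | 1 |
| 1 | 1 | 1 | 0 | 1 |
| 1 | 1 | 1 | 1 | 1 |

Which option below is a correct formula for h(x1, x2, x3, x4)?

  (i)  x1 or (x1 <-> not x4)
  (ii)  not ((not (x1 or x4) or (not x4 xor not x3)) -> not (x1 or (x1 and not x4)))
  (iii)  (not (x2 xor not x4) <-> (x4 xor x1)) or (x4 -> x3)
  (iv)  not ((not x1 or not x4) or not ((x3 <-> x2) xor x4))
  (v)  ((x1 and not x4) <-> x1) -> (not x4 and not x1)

(i) fails at (0,0,0,0): the formula yields 0, h is 1.
(ii) fails at (0,0,0,0): the formula yields 0, h is 1.
(iv) fails at (0,0,0,0): the formula yields 0, h is 1.
(v) fails at (0,0,0,1): the formula yields 0, h is 1.
Only (iii) survives; checking it on all 16 rows confirms it matches h.

iii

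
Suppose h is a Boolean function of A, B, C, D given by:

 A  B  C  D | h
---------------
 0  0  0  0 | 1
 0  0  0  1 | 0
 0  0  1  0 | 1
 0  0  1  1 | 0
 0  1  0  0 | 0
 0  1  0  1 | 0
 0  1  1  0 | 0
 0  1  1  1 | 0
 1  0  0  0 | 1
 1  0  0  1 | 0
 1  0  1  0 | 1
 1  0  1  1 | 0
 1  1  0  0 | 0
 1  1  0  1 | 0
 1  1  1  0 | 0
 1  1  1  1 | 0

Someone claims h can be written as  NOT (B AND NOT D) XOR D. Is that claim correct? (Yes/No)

Yes

Test each input against both h and the formula:
  A=0, B=0, C=0, D=0: formula gives 1, h = 1 ✓
  A=0, B=0, C=0, D=1: formula gives 0, h = 0 ✓
  A=0, B=0, C=1, D=0: formula gives 1, h = 1 ✓
  A=0, B=0, C=1, D=1: formula gives 0, h = 0 ✓
  …and likewise for the remaining 12 rows.
No disagreement on any input; they are logically equivalent.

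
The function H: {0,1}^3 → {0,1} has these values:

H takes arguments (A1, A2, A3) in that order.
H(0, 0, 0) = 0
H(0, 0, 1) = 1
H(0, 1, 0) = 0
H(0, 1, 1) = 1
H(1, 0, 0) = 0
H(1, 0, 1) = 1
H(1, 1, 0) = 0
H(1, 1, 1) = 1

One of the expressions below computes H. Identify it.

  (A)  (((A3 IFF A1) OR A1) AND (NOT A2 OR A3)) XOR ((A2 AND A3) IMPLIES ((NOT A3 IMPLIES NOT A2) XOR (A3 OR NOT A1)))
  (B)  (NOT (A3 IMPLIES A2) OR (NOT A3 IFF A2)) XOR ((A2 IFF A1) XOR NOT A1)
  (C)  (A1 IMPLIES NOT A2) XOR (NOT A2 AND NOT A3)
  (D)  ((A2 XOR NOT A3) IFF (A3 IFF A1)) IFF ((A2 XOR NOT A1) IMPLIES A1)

B

(A) fails at (0,1,0): the formula yields 1, H is 0.
(C) fails at (0,1,0): the formula yields 1, H is 0.
(D) fails at (0,0,1): the formula yields 0, H is 1.
(B) is the remaining candidate, and it agrees with H on all 8 inputs.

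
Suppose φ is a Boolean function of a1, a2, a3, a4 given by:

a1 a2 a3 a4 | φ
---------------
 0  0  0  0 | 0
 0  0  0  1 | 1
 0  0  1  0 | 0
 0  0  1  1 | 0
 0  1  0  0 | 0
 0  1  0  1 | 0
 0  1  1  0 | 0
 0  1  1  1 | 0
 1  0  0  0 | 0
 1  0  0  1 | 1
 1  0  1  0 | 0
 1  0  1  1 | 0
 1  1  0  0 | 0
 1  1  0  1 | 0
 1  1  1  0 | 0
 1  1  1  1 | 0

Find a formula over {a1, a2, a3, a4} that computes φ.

Collect the rows where φ=1 — (0,0,0,1), (1,0,0,1) — and write one minterm per row: ¬a1·¬a2·¬a3·a4, a1·¬a2·¬a3·a4. Their union (logical OR) reproduces the table exactly.

φ(a1, a2, a3, a4) = (((¬a1 ∧ ¬a2) ∧ ¬a3) ∧ a4) ∨ (((a1 ∧ ¬a2) ∧ ¬a3) ∧ a4)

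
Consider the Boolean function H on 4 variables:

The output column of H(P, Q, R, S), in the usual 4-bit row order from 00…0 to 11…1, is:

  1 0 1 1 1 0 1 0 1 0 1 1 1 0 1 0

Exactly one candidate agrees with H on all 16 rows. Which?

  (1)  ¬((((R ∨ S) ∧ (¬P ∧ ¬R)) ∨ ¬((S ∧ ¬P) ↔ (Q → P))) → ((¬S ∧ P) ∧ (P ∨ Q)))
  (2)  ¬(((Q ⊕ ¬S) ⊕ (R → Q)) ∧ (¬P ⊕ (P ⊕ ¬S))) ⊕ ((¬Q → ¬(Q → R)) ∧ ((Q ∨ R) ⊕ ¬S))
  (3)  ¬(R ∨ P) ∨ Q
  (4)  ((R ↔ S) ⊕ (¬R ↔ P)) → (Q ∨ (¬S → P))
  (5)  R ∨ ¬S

2

(1) disagrees with H on (0,0,0,1) (formula → 1, table → 0); rule it out.
(3) disagrees with H on (0,0,0,1) (formula → 1, table → 0); rule it out.
(4) disagrees with H on (0,0,0,0) (formula → 0, table → 1); rule it out.
(5) disagrees with H on (0,1,1,1) (formula → 1, table → 0); rule it out.
Only (2) survives; checking it on all 16 rows confirms it matches H.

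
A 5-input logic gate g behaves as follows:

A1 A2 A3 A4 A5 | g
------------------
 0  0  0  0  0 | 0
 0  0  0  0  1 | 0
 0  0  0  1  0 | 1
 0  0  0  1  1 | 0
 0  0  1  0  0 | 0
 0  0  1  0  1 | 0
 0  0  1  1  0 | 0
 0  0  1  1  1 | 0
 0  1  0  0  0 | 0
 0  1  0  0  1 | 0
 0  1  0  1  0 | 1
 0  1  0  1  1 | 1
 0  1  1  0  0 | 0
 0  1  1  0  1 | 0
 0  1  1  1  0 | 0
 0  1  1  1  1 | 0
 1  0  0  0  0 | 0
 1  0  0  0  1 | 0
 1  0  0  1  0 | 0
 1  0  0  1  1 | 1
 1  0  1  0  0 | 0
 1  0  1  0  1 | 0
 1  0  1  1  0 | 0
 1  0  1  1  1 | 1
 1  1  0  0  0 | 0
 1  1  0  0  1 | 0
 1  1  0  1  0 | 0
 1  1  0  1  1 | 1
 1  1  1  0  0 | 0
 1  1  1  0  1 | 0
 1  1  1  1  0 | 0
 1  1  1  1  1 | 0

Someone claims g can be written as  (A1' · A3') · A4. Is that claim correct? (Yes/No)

No

Evaluate (A1' · A3') · A4 on each row and compare to g:
  A1=0, A2=0, A3=0, A4=0, A5=0: formula gives 0, g = 0 ✓
  A1=0, A2=0, A3=0, A4=0, A5=1: formula gives 0, g = 0 ✓
  A1=0, A2=0, A3=0, A4=1, A5=0: formula gives 1, g = 1 ✓
  A1=0, A2=0, A3=0, A4=1, A5=1: formula gives 1, but g = 0 ✗
Row (0,0,0,1,1) is a counterexample, so the formula is not equivalent to g.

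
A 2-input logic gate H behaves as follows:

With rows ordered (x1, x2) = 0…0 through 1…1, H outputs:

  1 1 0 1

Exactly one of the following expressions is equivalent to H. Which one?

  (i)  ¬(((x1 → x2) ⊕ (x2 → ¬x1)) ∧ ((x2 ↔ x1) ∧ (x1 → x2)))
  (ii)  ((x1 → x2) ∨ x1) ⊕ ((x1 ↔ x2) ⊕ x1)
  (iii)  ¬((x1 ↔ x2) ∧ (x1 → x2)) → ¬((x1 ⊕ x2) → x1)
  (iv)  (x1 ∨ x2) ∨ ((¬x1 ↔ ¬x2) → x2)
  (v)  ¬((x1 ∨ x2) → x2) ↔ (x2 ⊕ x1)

(i): at (1,0) it gives 1, but H = 0 — eliminated.
(ii): at (0,0) it gives 0, but H = 1 — eliminated.
(iv): at (0,0) it gives 0, but H = 1 — eliminated.
(v): at (0,1) it gives 0, but H = 1 — eliminated.
That leaves (iii). Evaluating it on every row reproduces the table of H exactly.

iii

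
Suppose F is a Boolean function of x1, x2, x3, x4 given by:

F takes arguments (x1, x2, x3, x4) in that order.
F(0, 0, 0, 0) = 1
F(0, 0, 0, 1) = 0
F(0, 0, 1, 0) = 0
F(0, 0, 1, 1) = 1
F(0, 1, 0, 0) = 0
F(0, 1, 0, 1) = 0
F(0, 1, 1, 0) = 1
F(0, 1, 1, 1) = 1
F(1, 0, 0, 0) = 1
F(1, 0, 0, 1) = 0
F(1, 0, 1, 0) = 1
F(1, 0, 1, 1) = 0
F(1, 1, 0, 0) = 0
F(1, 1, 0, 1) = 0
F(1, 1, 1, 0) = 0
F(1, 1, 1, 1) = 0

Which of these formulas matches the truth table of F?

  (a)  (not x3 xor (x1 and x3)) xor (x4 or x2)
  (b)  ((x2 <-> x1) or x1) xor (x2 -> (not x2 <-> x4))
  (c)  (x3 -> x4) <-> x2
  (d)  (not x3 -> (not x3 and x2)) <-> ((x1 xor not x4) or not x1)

(b): at (0,0,0,0) it gives 0, but F = 1 — eliminated.
(c): at (0,0,0,0) it gives 0, but F = 1 — eliminated.
(d): at (0,0,0,0) it gives 0, but F = 1 — eliminated.
That leaves (a). Evaluating it on every row reproduces the table of F exactly.

a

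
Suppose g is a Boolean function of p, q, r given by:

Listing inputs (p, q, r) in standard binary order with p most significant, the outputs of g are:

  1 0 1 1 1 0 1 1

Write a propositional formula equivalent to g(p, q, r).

g(p, q, r) = ~(((~p & ~q) & r) | ((p & ~q) & r))

There are just 2 zero rows: (0,0,1), (1,0,1). Their minterms are ¬p·¬q·r, p·¬q·r; the OR of those covers precisely the 0-outputs, and negating it yields g.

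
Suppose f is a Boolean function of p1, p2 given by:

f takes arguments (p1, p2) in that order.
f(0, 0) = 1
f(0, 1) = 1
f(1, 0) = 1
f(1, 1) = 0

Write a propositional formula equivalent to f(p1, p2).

f is 0 on exactly one input, (1,1), whose minterm is p1·p2. So f is the negation of that single conjunction.

f(p1, p2) = not (p1 and p2)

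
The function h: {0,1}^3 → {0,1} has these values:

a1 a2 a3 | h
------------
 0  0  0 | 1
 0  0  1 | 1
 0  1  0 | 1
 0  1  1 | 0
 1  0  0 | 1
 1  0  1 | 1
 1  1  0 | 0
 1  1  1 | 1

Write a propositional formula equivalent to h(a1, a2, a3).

h(a1, a2, a3) = ¬(((¬a1 ∧ a2) ∧ a3) ∨ ((a1 ∧ a2) ∧ ¬a3))

There are just 2 zero rows: (0,1,1), (1,1,0). Their minterms are ¬a1·a2·a3, a1·a2·¬a3; the OR of those covers precisely the 0-outputs, and negating it yields h.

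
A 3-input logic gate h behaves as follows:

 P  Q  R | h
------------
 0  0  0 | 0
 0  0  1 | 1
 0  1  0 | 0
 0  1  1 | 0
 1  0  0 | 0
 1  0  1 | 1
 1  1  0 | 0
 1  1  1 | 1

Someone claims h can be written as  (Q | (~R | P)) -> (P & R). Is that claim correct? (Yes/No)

Check the formula against h row by row:
  P=0, Q=0, R=0: formula gives 0, h = 0 ✓
  P=0, Q=0, R=1: formula gives 1, h = 1 ✓
  P=0, Q=1, R=0: formula gives 0, h = 0 ✓
  P=0, Q=1, R=1: formula gives 0, h = 0 ✓
  P=1, Q=0, R=0: formula gives 0, h = 0 ✓
  … (the remaining 3 rows also agree.)
No disagreement on any input; they are logically equivalent.

Yes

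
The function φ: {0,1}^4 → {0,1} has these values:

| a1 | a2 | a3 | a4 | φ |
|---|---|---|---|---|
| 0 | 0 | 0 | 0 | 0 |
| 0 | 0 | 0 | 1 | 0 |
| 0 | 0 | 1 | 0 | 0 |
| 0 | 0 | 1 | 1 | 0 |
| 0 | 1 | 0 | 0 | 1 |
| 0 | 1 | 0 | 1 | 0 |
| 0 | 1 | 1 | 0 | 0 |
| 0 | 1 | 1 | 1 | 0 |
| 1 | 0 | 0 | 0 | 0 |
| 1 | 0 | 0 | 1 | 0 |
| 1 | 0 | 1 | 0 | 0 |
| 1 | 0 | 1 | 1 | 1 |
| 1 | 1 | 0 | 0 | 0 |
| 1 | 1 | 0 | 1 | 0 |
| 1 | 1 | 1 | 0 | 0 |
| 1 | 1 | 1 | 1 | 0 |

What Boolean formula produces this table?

Collect the rows where φ=1 — (0,1,0,0), (1,0,1,1) — and write one minterm per row: ¬a1·a2·¬a3·¬a4, a1·¬a2·a3·a4. Their union (logical OR) reproduces the table exactly.

φ(a1, a2, a3, a4) = (((not a1 and a2) and not a3) and not a4) or (((a1 and not a2) and a3) and a4)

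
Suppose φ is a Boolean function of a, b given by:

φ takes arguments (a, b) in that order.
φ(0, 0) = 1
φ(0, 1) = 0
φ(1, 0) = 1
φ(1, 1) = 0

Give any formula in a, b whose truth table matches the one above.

The output is the negation of b.

φ(a, b) = ~b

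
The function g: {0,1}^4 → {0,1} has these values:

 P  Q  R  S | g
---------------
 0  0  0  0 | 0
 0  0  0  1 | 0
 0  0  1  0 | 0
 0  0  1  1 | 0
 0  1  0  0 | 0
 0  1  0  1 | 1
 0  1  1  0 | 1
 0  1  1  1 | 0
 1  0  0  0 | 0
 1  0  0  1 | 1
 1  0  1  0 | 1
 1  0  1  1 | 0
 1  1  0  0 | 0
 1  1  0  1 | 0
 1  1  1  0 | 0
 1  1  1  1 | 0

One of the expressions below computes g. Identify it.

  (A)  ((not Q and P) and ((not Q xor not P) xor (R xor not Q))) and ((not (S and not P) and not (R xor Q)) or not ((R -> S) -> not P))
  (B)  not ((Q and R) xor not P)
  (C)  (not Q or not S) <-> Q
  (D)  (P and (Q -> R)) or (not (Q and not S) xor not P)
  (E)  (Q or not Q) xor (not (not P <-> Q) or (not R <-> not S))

(A) fails at (0,1,0,1): the formula yields 0, g is 1.
(B) fails at (0,1,0,1): the formula yields 0, g is 1.
(C) fails at (0,1,0,0): the formula yields 1, g is 0.
(D) fails at (0,1,0,0): the formula yields 1, g is 0.
(E) is the remaining candidate, and it agrees with g on all 16 inputs.

E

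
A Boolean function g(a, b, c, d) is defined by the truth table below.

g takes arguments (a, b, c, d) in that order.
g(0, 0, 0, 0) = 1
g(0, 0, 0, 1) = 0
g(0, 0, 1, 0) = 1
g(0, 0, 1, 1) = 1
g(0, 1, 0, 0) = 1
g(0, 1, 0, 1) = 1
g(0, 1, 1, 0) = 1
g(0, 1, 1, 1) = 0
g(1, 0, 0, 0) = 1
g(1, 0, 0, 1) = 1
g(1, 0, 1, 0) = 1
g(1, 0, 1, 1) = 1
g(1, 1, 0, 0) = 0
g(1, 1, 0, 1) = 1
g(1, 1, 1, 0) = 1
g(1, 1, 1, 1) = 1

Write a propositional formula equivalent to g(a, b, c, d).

g(a, b, c, d) = not (((((not a and not b) and not c) and d) or (((not a and b) and c) and d)) or (((a and b) and not c) and not d))

g is 0 on only 3 rows — (0,0,0,1), (0,1,1,1), (1,1,0,0). Writing each as a minterm (¬a·¬b·¬c·d, ¬a·b·c·d, a·b·¬c·¬d) and OR-ing them characterizes exactly where g=0, so g is the negation of that disjunction.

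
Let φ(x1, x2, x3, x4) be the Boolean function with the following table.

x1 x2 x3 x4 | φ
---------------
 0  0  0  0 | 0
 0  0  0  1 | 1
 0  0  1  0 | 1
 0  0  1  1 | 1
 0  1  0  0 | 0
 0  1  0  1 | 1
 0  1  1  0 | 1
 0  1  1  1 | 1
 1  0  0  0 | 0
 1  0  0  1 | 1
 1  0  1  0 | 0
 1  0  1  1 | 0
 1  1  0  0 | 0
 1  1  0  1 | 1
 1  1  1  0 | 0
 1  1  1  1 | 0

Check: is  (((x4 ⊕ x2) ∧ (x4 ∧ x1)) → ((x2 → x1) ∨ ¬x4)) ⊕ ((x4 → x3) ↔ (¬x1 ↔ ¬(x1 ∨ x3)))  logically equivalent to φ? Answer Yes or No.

Test each input against both φ and the formula:
  x1=0, x2=0, x3=0, x4=0: formula gives 0, φ = 0 ✓
  x1=0, x2=0, x3=0, x4=1: formula gives 1, φ = 1 ✓
  x1=0, x2=0, x3=1, x4=0: formula gives 1, φ = 1 ✓
  x1=0, x2=0, x3=1, x4=1: formula gives 1, φ = 1 ✓
  … (the remaining 12 rows also agree.)
All 16 rows match — the expression computes φ exactly.

Yes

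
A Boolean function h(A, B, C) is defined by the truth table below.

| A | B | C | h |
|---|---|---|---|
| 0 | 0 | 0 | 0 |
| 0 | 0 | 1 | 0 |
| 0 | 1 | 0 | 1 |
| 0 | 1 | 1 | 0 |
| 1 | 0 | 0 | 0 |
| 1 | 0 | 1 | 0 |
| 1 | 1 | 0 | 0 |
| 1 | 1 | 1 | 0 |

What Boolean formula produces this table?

h(A, B, C) = (A' · B) · C'

h is 1 on exactly one input, (0,1,0), whose minterm is ¬A·B·¬C. So h is just that conjunction.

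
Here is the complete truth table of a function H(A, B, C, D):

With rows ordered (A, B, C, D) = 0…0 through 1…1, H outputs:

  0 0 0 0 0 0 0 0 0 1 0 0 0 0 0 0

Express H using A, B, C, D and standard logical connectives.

H is 1 on exactly one input, (1,0,0,1), whose minterm is A·¬B·¬C·D. So H is just that conjunction.

H(A, B, C, D) = ((A AND NOT B) AND NOT C) AND D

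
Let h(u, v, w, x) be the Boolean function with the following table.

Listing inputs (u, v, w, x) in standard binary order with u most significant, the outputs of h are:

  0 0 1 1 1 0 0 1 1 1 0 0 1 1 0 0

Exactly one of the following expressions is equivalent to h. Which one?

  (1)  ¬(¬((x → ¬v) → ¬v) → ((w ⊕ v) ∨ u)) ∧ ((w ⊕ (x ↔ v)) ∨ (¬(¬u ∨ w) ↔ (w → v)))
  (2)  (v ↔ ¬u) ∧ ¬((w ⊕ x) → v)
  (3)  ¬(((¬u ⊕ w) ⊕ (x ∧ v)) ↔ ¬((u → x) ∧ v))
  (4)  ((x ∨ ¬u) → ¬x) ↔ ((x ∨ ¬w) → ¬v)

3

(1): at (0,0,1,0) it gives 0, but h = 1 — eliminated.
(2): at (0,0,1,0) it gives 0, but h = 1 — eliminated.
(4): at (0,0,0,0) it gives 1, but h = 0 — eliminated.
That leaves (3). Evaluating it on every row reproduces the table of h exactly.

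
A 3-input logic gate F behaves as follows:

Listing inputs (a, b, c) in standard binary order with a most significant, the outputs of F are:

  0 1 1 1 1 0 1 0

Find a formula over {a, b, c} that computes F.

F is 0 on only 3 rows — (0,0,0), (1,0,1), (1,1,1). Writing each as a minterm (¬a·¬b·¬c, a·¬b·c, a·b·c) and OR-ing them characterizes exactly where F=0, so F is the negation of that disjunction.

F(a, b, c) = ((((a' · b') · c') + ((a · b') · c)) + ((a · b) · c))'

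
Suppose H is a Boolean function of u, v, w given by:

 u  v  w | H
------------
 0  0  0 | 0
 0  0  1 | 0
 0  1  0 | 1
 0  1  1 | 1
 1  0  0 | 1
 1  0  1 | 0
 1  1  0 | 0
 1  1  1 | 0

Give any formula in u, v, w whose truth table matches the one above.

H(u, v, w) = (((not u and v) and not w) or ((not u and v) and w)) or ((u and not v) and not w)

H=1 on 3 inputs: (0,1,0), (0,1,1), (1,0,0). Reading each as a conjunction of literals (¬u·v·¬w, ¬u·v·w, u·¬v·¬w) and taking the OR gives the canonical DNF.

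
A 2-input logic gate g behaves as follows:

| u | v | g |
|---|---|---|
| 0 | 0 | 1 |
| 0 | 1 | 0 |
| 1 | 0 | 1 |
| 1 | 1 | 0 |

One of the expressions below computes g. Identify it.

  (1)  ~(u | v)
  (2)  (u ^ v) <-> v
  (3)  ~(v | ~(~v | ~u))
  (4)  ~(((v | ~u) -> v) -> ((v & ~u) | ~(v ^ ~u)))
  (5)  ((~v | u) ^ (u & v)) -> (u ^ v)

(1) fails at (1,0): the formula yields 0, g is 1.
(2) fails at (0,1): the formula yields 1, g is 0.
(4) fails at (0,0): the formula yields 0, g is 1.
(5) fails at (0,0): the formula yields 0, g is 1.
(3) is the remaining candidate, and it agrees with g on all 4 inputs.

3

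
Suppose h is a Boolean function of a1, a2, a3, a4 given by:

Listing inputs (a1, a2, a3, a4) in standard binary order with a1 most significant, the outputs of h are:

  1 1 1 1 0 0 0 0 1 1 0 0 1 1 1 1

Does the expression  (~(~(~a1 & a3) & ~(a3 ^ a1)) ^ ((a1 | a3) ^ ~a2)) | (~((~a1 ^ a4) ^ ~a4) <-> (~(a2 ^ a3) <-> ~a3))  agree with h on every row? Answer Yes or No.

Yes

Check the formula against h row by row:
  a1=0, a2=0, a3=0, a4=0: formula gives 1, h = 1 ✓
  a1=0, a2=0, a3=0, a4=1: formula gives 1, h = 1 ✓
  a1=0, a2=0, a3=1, a4=0: formula gives 1, h = 1 ✓
  a1=0, a2=0, a3=1, a4=1: formula gives 1, h = 1 ✓
  … (the remaining 12 rows also agree.)
No disagreement on any input; they are logically equivalent.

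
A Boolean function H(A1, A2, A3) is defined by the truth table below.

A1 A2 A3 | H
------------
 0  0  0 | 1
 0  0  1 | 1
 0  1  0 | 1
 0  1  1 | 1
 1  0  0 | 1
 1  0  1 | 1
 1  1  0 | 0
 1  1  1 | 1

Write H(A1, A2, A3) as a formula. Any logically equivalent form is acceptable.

H is 0 on exactly one input, (1,1,0), whose minterm is A1·A2·¬A3. So H is the negation of that single conjunction.

H(A1, A2, A3) = ¬((A1 ∧ A2) ∧ ¬A3)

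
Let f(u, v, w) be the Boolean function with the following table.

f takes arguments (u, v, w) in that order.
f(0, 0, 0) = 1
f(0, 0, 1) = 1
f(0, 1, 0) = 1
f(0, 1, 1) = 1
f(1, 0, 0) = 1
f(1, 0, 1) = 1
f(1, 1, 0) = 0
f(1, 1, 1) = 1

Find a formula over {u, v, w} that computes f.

f is 0 on exactly one input, (1,1,0), whose minterm is u·v·¬w. So f is the negation of that single conjunction.

f(u, v, w) = ~((u & v) & ~w)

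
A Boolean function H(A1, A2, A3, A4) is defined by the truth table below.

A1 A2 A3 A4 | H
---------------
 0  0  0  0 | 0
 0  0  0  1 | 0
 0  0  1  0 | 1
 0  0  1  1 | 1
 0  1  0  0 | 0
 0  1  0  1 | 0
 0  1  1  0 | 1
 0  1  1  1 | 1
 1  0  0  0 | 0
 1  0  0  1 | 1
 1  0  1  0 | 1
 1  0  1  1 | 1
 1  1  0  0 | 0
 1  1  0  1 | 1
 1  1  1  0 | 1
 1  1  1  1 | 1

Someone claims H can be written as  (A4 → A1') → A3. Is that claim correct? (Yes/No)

Yes

Check the formula against H row by row:
  A1=0, A2=0, A3=0, A4=0: formula gives 0, H = 0 ✓
  A1=0, A2=0, A3=0, A4=1: formula gives 0, H = 0 ✓
  A1=0, A2=0, A3=1, A4=0: formula gives 1, H = 1 ✓
  A1=0, A2=0, A3=1, A4=1: formula gives 1, H = 1 ✓
  …and likewise for the remaining 12 rows.
All 16 rows match — the expression computes H exactly.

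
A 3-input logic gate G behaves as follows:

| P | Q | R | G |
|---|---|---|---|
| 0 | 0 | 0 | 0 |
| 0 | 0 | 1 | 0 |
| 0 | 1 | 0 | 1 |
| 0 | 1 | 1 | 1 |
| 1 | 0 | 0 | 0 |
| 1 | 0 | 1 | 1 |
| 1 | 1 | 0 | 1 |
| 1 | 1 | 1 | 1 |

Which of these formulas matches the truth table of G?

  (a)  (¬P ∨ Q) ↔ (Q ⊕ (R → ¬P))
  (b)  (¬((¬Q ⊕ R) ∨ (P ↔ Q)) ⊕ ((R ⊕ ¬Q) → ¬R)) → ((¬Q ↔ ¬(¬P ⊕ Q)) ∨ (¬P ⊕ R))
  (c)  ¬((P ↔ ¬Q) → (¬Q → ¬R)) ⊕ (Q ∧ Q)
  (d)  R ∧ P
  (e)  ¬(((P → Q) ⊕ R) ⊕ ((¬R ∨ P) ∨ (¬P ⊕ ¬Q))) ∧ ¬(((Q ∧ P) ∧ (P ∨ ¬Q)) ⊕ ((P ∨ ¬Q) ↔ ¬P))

c

(a): at (0,0,0) it gives 1, but G = 0 — eliminated.
(b): at (0,0,0) it gives 1, but G = 0 — eliminated.
(d): at (0,1,0) it gives 0, but G = 1 — eliminated.
(e): at (0,1,1) it gives 0, but G = 1 — eliminated.
(c) is the remaining candidate, and it agrees with G on all 8 inputs.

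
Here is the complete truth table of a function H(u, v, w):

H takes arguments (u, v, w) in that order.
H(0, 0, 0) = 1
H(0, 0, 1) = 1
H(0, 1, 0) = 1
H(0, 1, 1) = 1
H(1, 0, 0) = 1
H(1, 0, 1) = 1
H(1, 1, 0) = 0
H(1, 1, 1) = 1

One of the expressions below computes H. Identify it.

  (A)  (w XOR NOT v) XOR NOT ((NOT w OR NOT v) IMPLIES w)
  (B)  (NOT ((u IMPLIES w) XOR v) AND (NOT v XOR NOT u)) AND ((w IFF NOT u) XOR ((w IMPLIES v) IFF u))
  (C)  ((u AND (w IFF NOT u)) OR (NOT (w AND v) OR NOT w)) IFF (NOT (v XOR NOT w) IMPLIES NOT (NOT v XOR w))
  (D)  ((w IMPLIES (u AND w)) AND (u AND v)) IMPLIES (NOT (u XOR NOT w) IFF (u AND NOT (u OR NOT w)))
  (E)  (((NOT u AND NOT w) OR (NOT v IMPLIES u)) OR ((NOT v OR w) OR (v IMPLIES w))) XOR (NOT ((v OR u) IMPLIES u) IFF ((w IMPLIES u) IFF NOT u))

(A) fails at (0,0,0): the formula yields 0, H is 1.
(B) fails at (0,0,0): the formula yields 0, H is 1.
(C) fails at (0,1,1): the formula yields 0, H is 1.
(E) fails at (0,0,1): the formula yields 0, H is 1.
Only (D) survives; checking it on all 8 rows confirms it matches H.

D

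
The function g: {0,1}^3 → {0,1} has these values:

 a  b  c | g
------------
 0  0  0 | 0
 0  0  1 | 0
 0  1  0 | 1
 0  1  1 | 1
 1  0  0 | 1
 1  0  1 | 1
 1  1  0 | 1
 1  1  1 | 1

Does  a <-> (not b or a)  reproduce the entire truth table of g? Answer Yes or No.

Yes

Evaluate a <-> (not b or a) on each row and compare to g:
  a=0, b=0, c=0: formula gives 0, g = 0 ✓
  a=0, b=0, c=1: formula gives 0, g = 0 ✓
  a=0, b=1, c=0: formula gives 1, g = 1 ✓
  a=0, b=1, c=1: formula gives 1, g = 1 ✓
  a=1, b=0, c=0: formula gives 1, g = 1 ✓
  … (the remaining 3 rows also agree.)
All 8 rows match — the expression computes g exactly.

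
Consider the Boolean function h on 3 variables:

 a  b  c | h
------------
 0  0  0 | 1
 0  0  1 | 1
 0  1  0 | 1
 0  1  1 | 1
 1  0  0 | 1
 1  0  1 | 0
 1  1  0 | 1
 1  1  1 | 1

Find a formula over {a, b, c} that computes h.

h(a, b, c) = ¬((a ∧ ¬b) ∧ c)

Only row (1,0,1) gives 0. So h is 1 everywhere except there — the complement of the minterm a·¬b·c.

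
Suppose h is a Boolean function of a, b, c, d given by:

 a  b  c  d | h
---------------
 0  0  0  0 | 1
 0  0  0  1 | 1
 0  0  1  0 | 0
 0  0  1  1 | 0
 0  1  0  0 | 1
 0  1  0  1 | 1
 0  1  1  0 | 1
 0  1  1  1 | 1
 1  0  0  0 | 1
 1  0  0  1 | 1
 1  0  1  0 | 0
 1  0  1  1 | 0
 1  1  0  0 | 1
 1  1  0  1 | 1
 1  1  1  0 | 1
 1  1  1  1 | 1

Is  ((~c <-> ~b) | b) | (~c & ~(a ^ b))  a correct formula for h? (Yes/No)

Yes

Test each input against both h and the formula:
  a=0, b=0, c=0, d=0: formula gives 1, h = 1 ✓
  a=0, b=0, c=0, d=1: formula gives 1, h = 1 ✓
  a=0, b=0, c=1, d=0: formula gives 0, h = 0 ✓
  a=0, b=0, c=1, d=1: formula gives 0, h = 0 ✓
  …and likewise for the remaining 12 rows.
All 16 rows match — the expression computes h exactly.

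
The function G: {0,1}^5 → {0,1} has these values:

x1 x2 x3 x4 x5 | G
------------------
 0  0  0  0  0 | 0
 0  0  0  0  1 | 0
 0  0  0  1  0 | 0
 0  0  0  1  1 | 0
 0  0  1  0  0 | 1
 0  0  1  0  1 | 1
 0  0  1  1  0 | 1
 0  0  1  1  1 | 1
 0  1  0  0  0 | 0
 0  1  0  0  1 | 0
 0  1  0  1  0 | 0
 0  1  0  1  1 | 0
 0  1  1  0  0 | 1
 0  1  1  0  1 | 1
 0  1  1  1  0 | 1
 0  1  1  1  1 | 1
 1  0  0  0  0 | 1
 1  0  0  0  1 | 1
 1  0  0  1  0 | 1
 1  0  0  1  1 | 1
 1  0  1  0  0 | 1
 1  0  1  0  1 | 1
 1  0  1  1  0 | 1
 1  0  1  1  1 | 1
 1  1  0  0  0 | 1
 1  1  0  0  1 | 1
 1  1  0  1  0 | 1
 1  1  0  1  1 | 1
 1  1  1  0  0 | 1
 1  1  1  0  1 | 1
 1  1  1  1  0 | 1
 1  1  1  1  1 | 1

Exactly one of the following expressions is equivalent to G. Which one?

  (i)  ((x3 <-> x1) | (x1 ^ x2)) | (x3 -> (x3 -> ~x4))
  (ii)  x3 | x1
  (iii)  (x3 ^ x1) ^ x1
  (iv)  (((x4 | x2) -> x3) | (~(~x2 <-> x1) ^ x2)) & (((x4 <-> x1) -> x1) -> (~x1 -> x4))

ii

(i) fails at (0,0,0,0,0): the formula yields 1, G is 0.
(iii) fails at (1,0,0,0,0): the formula yields 0, G is 1.
(iv) fails at (0,0,0,0,0): the formula yields 1, G is 0.
(ii) is the remaining candidate, and it agrees with G on all 32 inputs.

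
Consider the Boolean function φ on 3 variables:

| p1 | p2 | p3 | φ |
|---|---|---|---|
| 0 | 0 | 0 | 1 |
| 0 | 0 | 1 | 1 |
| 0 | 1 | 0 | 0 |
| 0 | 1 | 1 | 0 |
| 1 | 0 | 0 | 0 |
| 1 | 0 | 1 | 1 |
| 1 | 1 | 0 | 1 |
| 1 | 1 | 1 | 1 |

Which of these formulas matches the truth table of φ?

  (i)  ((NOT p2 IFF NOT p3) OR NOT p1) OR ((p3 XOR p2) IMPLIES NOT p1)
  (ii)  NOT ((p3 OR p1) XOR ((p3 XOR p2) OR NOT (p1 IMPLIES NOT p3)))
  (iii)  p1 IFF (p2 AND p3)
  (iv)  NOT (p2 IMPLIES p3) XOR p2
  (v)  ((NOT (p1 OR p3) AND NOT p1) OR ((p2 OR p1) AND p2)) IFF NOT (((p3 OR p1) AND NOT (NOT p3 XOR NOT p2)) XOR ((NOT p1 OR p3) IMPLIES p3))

ii

(i) fails at (0,1,0): the formula yields 1, φ is 0.
(iii) fails at (0,1,0): the formula yields 1, φ is 0.
(iv) fails at (0,0,0): the formula yields 0, φ is 1.
(v) fails at (0,1,0): the formula yields 1, φ is 0.
That leaves (ii). Evaluating it on every row reproduces the table of φ exactly.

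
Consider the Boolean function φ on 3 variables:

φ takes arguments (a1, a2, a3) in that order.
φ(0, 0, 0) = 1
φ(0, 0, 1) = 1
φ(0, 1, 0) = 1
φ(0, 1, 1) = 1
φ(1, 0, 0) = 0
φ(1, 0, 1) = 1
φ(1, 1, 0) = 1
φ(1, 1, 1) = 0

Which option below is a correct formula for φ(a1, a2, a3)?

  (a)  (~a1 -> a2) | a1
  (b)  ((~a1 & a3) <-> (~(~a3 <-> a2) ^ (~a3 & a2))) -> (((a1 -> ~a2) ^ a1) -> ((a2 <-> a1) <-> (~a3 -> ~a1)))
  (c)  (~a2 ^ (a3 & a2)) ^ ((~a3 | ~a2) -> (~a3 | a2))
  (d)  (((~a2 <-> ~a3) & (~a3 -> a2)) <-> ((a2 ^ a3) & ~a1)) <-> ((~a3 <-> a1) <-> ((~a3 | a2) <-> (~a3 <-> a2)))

d

(a): at (0,0,0) it gives 0, but φ = 1 — eliminated.
(b): at (0,1,1) it gives 0, but φ = 1 — eliminated.
(c): at (0,0,0) it gives 0, but φ = 1 — eliminated.
(d) is the remaining candidate, and it agrees with φ on all 8 inputs.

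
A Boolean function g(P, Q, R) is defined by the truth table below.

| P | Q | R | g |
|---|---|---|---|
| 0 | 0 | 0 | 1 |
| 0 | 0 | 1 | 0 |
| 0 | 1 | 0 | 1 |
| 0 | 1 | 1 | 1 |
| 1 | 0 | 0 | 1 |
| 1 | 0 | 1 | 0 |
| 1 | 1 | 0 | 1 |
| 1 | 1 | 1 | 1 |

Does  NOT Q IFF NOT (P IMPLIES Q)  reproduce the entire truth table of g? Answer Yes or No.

Test each input against both g and the formula:
  P=0, Q=0, R=0: formula gives 0, but g = 1 ✗
Since they disagree at (0,0,0), the expression is not a correct formula for g.

No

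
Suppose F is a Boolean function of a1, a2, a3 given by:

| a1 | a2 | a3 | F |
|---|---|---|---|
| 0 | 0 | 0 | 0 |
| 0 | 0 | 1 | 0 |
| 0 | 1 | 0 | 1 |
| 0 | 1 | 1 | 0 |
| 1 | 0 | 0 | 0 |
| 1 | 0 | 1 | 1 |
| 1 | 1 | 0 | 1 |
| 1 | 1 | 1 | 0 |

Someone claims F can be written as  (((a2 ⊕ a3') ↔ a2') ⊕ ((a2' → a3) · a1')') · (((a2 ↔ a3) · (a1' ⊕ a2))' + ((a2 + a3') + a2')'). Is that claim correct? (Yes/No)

Check the formula against F row by row:
  a1=0, a2=0, a3=0: formula gives 0, F = 0 ✓
  a1=0, a2=0, a3=1: formula gives 0, F = 0 ✓
  a1=0, a2=1, a3=0: formula gives 1, F = 1 ✓
  a1=0, a2=1, a3=1: formula gives 0, F = 0 ✓
  a1=1, a2=0, a3=0: formula gives 0, F = 0 ✓
  …
  a1=1, a2=1, a3=0: formula gives 0, but F = 1 ✗
Row (1,1,0) is a counterexample, so the formula is not equivalent to F.

No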